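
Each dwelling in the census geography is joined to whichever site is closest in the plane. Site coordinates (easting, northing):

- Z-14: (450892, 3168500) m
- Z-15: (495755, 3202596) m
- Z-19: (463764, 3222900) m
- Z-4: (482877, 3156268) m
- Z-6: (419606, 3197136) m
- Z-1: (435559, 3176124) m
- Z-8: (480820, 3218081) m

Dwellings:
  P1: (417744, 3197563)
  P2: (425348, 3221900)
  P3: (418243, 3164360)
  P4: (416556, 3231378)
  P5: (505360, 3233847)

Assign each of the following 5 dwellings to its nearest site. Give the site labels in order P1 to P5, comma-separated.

Z-6, Z-6, Z-1, Z-6, Z-8

P1 → Z-6 (d²=3649373.00)
P2 → Z-6 (d²=646226260.00)
P3 → Z-1 (d²=438235552.00)
P4 → Z-6 (d²=1181817064.00)
P5 → Z-8 (d²=850778356.00)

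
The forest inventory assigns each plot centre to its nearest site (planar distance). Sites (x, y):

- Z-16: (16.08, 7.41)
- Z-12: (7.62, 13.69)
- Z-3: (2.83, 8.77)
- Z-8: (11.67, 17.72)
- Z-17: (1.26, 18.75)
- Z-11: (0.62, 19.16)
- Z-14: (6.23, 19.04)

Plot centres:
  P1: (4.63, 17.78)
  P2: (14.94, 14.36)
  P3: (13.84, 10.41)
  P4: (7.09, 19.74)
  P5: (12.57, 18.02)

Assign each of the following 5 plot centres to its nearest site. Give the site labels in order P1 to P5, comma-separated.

P1 → Z-14 (d²=4.15)
P2 → Z-8 (d²=21.98)
P3 → Z-16 (d²=14.02)
P4 → Z-14 (d²=1.23)
P5 → Z-8 (d²=0.90)

Z-14, Z-8, Z-16, Z-14, Z-8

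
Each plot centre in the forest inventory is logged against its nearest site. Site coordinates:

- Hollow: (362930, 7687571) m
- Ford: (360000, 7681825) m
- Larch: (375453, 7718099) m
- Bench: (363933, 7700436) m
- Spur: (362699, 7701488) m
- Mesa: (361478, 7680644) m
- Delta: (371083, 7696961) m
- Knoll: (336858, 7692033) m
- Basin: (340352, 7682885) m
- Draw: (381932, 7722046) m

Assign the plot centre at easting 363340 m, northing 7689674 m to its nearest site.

Squared distances to each site:
Hollow: 4590709.000; Ford: 72762401.000; Larch: 954705394.000; Bench: 116172293.000; Spur: 139981477.000; Mesa: 85007944.000; Delta: 113054418.000; Knoll: 706861205.000; Basin: 574538665.000; Draw: 1393608848.000.
Minimum at Hollow.

Hollow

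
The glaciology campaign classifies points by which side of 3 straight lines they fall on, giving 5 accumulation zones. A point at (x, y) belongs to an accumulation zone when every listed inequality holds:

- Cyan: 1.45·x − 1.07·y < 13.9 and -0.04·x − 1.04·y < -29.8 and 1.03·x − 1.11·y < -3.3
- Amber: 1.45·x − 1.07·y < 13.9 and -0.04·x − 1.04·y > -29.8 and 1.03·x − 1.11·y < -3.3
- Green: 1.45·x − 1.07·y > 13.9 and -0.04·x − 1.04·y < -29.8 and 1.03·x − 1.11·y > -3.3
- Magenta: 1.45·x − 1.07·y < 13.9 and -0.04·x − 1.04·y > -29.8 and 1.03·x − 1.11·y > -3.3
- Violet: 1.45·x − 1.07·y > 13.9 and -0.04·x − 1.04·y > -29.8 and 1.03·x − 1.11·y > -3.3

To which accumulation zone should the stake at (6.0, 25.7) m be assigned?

Amber

1.45·6.0 − 1.07·25.7 = -18.799, which is < 13.9
-0.04·6.0 − 1.04·25.7 = -26.968, which is > -29.8
1.03·6.0 − 1.11·25.7 = -22.347, which is < -3.3
This sign pattern matches Amber.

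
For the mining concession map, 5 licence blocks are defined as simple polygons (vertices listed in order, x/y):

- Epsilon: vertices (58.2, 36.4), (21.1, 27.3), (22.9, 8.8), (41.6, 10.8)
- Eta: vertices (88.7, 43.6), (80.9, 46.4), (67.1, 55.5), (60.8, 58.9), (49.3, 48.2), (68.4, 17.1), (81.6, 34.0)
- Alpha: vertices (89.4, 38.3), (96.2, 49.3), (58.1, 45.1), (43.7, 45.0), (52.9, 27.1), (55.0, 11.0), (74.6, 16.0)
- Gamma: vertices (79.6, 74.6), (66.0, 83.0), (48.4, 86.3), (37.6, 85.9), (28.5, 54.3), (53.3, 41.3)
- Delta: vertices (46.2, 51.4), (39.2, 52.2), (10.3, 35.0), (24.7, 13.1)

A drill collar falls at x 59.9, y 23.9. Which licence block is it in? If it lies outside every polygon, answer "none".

Cast a ray rightward from (59.9, 23.9). For each polygon, the edges (by vertex number in listed order) whose endpoints lie on opposite sides of y = 23.9, where each meets that height, and whether that is right or left of the point:
Epsilon: 2–3 at x≈21.43 (left), 4–1 at x≈50.09 (left) → 0 crossings.
Eta: 5–6 at x≈64.22 (right), 6–7 at x≈73.71 (right) → 2 crossings.
Alpha: 5–6 at x≈53.32 (left), 7–1 at x≈79.84 (right) → 1 crossing.
Gamma: no edge straddles that height → 0 crossings.
Delta: 3–4 at x≈17.60 (left), 4–1 at x≈30.76 (left) → 0 crossings.
Only Alpha has an odd count, so the point is inside Alpha.

Alpha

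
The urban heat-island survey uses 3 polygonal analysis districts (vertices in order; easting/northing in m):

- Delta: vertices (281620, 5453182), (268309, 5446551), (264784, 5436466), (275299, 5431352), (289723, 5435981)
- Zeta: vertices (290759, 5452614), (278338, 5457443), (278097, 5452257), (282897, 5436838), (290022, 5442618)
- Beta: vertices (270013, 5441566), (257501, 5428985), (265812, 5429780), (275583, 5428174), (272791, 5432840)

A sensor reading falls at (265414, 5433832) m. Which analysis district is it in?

Beta

Cast a ray rightward from (265414, 5433832). For each polygon, the edges (by vertex number in listed order) whose endpoints lie on opposite sides of northing = 5433832, where each meets that height, and whether that is right or left of the point:
Delta: 3–4 at easting≈270199.8 (right), 4–5 at easting≈283026.7 (right) → 2 crossings.
Zeta: no edge straddles that height → 0 crossings.
Beta: 1–2 at easting≈262321.4 (left), 5–1 at easting≈272475.2 (right) → 1 crossing.
Only Beta has an odd count, so the point is inside Beta.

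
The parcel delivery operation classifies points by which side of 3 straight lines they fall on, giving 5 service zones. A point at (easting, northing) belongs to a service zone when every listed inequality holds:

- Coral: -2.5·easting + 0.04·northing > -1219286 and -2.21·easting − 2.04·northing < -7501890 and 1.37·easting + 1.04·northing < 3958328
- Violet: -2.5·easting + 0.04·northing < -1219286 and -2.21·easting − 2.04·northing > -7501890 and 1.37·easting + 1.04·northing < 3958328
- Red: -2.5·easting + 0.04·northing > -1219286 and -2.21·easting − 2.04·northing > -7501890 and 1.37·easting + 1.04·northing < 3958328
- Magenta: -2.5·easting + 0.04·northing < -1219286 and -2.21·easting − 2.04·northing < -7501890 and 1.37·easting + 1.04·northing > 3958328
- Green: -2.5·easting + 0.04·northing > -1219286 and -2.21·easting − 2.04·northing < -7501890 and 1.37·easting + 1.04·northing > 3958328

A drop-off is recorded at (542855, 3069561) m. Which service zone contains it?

-2.5·542855 + 0.04·3069561 = -1234355.060, which is < -1219286
-2.21·542855 − 2.04·3069561 = -7461613.990, which is > -7501890
1.37·542855 + 1.04·3069561 = 3936054.790, which is < 3958328
This sign pattern matches Violet.

Violet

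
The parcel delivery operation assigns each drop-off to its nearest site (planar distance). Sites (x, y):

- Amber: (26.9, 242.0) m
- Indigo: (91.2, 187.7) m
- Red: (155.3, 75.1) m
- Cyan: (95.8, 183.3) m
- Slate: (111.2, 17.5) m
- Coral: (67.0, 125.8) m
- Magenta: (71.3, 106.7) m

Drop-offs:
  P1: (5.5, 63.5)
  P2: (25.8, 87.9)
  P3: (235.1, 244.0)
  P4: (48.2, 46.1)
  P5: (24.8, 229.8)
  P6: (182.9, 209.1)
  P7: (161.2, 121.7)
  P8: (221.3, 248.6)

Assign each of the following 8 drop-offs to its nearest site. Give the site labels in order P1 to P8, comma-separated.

Magenta, Magenta, Cyan, Magenta, Amber, Cyan, Red, Cyan

P1 → Magenta (d²=6195.88)
P2 → Magenta (d²=2423.69)
P3 → Cyan (d²=23088.98)
P4 → Magenta (d²=4205.97)
P5 → Amber (d²=153.25)
P6 → Cyan (d²=8252.05)
P7 → Red (d²=2206.37)
P8 → Cyan (d²=20014.34)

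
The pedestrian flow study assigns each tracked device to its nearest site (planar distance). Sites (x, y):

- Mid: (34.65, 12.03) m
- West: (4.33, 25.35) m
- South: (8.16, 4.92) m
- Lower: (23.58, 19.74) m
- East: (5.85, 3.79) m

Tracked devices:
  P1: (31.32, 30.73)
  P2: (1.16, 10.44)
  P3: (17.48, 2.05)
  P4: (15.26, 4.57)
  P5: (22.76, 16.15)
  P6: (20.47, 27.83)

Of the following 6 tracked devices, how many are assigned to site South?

2

P1 → Lower
P2 → East
P3 → South
P4 → South
P5 → Lower
P6 → Lower
2 of the 6 go to South.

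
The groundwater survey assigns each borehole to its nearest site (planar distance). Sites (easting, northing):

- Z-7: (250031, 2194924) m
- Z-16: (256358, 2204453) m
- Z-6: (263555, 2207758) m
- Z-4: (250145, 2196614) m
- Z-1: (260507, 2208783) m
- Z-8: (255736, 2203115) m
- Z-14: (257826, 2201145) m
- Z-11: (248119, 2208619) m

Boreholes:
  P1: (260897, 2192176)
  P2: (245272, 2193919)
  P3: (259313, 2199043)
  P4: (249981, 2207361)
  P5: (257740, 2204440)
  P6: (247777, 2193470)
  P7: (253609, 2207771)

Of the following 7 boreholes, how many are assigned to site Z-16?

2

P1 → Z-14
P2 → Z-7
P3 → Z-14
P4 → Z-11
P5 → Z-16
P6 → Z-7
P7 → Z-16
2 of the 7 go to Z-16.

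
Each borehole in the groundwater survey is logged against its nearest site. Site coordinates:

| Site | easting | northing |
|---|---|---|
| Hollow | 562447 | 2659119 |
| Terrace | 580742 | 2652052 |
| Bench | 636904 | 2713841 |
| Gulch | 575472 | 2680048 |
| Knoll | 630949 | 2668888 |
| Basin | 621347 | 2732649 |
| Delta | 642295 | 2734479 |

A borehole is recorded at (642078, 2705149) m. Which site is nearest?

Bench

Squared distances to each site:
Hollow: 8459857061.000; Terrace: 6581396305.000; Bench: 102321140.000; Gulch: 5066419437.000; Knoll: 1438714762.000; Basin: 1186024361.000; Delta: 860295989.000.
Minimum at Bench.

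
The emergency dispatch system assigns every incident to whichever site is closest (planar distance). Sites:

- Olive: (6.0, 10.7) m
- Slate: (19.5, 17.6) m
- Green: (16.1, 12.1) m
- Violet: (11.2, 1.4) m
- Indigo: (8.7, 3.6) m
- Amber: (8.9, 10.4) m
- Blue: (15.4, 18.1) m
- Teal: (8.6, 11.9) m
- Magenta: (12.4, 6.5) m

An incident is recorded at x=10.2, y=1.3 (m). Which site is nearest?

Squared distances to each site:
Olive: 106.000; Slate: 352.180; Green: 151.450; Violet: 1.010; Indigo: 7.540; Amber: 84.500; Blue: 309.280; Teal: 114.920; Magenta: 31.880.
Minimum at Violet.

Violet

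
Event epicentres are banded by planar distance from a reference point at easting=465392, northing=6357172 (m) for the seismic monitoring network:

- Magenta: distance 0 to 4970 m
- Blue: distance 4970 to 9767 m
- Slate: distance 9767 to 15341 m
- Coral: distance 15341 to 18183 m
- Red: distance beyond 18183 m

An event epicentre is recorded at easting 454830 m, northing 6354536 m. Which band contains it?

Slate

Distance = √((454830−465392)² + (6354536−6357172)²) = √(111555844.000 + 6948496.000) = 10885.970 m.
9767 ≤ 10885.970 < 15341 → Slate.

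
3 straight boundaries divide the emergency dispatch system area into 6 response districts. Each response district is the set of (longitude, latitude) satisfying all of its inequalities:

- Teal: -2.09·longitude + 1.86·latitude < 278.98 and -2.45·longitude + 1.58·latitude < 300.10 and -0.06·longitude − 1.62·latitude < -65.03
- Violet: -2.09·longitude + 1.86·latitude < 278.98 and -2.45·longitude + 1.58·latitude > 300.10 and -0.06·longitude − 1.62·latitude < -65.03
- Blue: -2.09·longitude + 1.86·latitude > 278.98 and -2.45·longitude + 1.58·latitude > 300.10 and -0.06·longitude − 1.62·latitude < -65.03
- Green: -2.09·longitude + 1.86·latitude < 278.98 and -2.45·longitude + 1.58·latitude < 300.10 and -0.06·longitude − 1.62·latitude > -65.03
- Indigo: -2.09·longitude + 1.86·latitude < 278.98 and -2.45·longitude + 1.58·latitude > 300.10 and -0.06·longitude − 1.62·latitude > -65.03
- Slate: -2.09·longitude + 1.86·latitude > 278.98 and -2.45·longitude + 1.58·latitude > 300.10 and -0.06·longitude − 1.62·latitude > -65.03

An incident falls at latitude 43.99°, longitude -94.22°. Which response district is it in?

Violet

-2.09·-94.22 + 1.86·43.99 = 278.741, which is < 278.98
-2.45·-94.22 + 1.58·43.99 = 300.343, which is > 300.10
-0.06·-94.22 − 1.62·43.99 = -65.611, which is < -65.03
This sign pattern matches Violet.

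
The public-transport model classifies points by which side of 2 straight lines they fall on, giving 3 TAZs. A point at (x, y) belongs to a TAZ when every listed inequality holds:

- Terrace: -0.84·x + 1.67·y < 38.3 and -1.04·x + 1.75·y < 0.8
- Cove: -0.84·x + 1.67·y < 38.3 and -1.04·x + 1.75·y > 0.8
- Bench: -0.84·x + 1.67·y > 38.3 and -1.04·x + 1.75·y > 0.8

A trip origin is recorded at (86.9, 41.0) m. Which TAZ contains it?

-0.84·86.9 + 1.67·41.0 = -4.526, which is < 38.3
-1.04·86.9 + 1.75·41.0 = -18.626, which is < 0.8
This sign pattern matches Terrace.

Terrace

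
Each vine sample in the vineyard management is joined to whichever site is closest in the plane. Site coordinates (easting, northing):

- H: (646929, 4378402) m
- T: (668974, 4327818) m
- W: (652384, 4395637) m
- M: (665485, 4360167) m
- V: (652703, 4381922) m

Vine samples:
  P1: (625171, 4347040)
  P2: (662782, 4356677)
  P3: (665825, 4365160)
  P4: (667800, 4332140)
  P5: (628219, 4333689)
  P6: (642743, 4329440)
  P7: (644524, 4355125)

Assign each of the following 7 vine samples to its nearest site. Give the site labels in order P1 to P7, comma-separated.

H, M, M, T, T, T, M

P1 → H (d²=1456985608.00)
P2 → M (d²=19486309.00)
P3 → M (d²=25045649.00)
P4 → T (d²=20057960.00)
P5 → T (d²=1695438666.00)
P6 → T (d²=690696245.00)
P7 → M (d²=464785285.00)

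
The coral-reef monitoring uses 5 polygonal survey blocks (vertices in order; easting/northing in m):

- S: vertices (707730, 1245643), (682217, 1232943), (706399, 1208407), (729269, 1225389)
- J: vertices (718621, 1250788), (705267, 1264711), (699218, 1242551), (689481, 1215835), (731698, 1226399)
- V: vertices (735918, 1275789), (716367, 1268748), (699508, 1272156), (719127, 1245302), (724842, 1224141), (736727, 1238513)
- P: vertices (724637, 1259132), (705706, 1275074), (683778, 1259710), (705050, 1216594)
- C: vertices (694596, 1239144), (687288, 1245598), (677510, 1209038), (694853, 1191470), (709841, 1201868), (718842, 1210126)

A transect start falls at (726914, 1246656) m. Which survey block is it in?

V

Cast a ray rightward from (726914, 1246656). For each polygon, the edges (by vertex number in listed order) whose endpoints lie on opposite sides of northing = 1246656, where each meets that height, and whether that is right or left of the point:
S: no edge straddles that height → 0 crossings.
J: 2–3 at easting≈700338.5 (left), 5–1 at easting≈720836.5 (left) → 0 crossings.
V: 3–4 at easting≈718137.8 (left), 6–1 at easting≈736550.3 (right) → 1 crossing.
P: 3–4 at easting≈690218.4 (left), 4–1 at easting≈718892.3 (left) → 0 crossings.
C: no edge straddles that height → 0 crossings.
Only V has an odd count, so the point is inside V.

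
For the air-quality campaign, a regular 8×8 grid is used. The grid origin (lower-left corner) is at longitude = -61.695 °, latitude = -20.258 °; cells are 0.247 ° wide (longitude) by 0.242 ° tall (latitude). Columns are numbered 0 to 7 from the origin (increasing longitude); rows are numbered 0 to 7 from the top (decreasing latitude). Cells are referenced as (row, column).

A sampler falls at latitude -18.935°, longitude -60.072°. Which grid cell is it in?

Column index: ⌊(-60.072 − -61.695) / 0.247⌋ = ⌊6.571⌋ = 6
Row offset from origin: ⌊(-18.935 − -20.258) / 0.242⌋ = ⌊5.467⌋ = 5 → row 2 (counted from top)

(2, 6)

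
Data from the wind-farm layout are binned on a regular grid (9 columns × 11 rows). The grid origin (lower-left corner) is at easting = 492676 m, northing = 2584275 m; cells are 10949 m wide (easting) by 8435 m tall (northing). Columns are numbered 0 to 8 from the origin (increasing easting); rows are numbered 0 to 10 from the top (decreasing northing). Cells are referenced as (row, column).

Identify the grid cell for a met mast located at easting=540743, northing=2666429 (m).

(1, 4)

Column index: ⌊(540743 − 492676) / 10949⌋ = ⌊4.390⌋ = 4
Row offset from origin: ⌊(2666429 − 2584275) / 8435⌋ = ⌊9.740⌋ = 9 → row 1 (counted from top)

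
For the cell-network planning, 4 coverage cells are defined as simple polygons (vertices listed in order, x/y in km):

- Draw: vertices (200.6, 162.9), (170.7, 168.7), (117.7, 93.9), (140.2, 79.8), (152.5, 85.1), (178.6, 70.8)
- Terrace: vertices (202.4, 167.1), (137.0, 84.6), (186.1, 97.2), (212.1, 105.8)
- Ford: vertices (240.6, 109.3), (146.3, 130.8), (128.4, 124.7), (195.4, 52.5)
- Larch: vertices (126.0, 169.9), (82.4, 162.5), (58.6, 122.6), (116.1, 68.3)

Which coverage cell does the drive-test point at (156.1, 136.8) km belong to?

Cast a ray rightward from (156.1, 136.8). For each polygon, the edges (by vertex number in listed order) whose endpoints lie on opposite sides of y = 136.8, where each meets that height, and whether that is right or left of the point:
Draw: 2–3 at x≈148.10 (left), 6–1 at x≈194.37 (right) → 1 crossing.
Terrace: 1–2 at x≈178.38 (right), 4–1 at x≈207.19 (right) → 2 crossings.
Ford: no edge straddles that height → 0 crossings.
Larch: 2–3 at x≈67.07 (left), 4–1 at x≈122.77 (left) → 0 crossings.
Only Draw has an odd count, so the point is inside Draw.

Draw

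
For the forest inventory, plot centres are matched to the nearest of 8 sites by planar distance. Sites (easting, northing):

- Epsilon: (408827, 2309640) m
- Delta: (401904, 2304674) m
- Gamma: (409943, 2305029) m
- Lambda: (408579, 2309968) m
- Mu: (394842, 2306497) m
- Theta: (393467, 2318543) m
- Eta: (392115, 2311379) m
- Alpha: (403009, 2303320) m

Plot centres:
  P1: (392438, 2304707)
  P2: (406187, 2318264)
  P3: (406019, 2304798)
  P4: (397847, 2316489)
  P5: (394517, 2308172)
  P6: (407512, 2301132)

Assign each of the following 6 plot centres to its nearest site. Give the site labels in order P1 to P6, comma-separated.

P1 → Mu (d²=8983316.00)
P2 → Lambda (d²=74545280.00)
P3 → Alpha (d²=11244584.00)
P4 → Theta (d²=23403316.00)
P5 → Mu (d²=2911250.00)
P6 → Gamma (d²=21096370.00)

Mu, Lambda, Alpha, Theta, Mu, Gamma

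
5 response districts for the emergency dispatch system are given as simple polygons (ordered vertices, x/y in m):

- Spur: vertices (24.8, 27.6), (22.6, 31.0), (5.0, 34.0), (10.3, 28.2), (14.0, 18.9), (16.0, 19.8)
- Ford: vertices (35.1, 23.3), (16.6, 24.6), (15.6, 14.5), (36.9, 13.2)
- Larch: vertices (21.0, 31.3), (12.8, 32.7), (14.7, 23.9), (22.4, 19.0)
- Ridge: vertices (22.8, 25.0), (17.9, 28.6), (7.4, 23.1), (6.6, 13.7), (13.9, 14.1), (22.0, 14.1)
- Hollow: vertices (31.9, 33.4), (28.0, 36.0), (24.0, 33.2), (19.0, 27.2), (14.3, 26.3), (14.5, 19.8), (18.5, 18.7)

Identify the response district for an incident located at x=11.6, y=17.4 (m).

Cast a ray rightward from (11.6, 17.4). For each polygon, the edges (by vertex number in listed order) whose endpoints lie on opposite sides of y = 17.4, where each meets that height, and whether that is right or left of the point:
Spur: no edge straddles that height → 0 crossings.
Ford: 2–3 at x≈15.89 (right), 4–1 at x≈36.15 (right) → 2 crossings.
Larch: no edge straddles that height → 0 crossings.
Ridge: 3–4 at x≈6.91 (left), 6–1 at x≈22.24 (right) → 1 crossing.
Hollow: no edge straddles that height → 0 crossings.
Only Ridge has an odd count, so the point is inside Ridge.

Ridge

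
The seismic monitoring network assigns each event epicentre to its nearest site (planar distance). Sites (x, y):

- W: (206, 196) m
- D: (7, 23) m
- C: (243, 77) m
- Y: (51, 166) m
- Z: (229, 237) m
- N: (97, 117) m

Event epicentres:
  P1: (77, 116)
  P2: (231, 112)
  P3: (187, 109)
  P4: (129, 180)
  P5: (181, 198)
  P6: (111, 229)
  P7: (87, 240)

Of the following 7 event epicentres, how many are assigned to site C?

2

P1 → N
P2 → C
P3 → C
P4 → N
P5 → W
P6 → Y
P7 → Y
2 of the 7 go to C.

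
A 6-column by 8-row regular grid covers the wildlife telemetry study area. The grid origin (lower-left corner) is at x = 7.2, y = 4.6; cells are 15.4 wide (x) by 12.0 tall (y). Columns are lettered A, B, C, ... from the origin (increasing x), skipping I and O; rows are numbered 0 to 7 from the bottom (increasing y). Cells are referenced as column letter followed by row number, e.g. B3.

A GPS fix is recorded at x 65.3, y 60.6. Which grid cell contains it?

D4

Column index: ⌊(65.3 − 7.2) / 15.4⌋ = ⌊3.773⌋ = 3 → column D
Row offset from origin: ⌊(60.6 − 4.6) / 12.0⌋ = ⌊4.667⌋ = 4 → row 4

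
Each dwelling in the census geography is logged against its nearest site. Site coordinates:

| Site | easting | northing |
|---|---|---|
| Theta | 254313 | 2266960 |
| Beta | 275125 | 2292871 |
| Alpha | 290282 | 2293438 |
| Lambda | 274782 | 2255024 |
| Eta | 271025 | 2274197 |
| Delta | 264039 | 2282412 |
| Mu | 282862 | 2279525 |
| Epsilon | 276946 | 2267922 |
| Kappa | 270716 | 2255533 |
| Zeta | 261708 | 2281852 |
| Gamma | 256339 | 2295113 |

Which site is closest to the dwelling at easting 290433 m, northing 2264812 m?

Squared distances to each site:
Theta: 1309268304.000; Beta: 1021642345.000; Alpha: 819470677.000; Lambda: 340758745.000; Eta: 464748689.000; Delta: 1006403236.000; Mu: 273792410.000; Epsilon: 191571269.000; Kappa: 474859930.000; Zeta: 1115487225.000; Gamma: 2080551437.000.
Minimum at Epsilon.

Epsilon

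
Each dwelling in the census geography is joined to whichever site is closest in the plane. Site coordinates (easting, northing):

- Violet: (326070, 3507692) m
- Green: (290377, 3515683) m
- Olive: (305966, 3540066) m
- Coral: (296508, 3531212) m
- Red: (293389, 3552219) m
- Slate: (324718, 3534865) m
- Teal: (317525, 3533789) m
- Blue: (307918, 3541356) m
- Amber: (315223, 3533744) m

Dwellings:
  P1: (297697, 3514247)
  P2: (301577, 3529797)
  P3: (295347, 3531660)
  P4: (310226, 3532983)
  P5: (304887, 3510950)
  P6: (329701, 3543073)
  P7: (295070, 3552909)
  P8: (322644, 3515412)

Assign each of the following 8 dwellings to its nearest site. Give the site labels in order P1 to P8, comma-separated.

P1 → Green (d²=55644496.00)
P2 → Coral (d²=27696986.00)
P3 → Coral (d²=1548625.00)
P4 → Amber (d²=25549130.00)
P5 → Green (d²=232941389.00)
P6 → Slate (d²=92201553.00)
P7 → Red (d²=3301861.00)
P8 → Violet (d²=71335876.00)

Green, Coral, Coral, Amber, Green, Slate, Red, Violet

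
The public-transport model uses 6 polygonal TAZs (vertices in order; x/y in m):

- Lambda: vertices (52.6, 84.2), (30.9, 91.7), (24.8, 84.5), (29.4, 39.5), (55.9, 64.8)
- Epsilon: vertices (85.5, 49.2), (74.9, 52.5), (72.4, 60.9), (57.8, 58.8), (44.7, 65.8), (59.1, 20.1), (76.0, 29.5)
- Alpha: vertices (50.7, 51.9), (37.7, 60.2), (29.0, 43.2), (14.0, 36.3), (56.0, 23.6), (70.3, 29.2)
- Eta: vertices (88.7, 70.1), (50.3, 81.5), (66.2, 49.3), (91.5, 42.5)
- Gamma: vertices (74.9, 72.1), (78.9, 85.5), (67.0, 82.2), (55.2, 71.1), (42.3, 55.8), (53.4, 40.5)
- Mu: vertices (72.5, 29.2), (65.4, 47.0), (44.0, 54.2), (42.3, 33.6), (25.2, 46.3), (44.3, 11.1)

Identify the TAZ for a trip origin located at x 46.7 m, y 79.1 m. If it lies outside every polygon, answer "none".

Cast a ray rightward from (46.7, 79.1). For each polygon, the edges (by vertex number in listed order) whose endpoints lie on opposite sides of y = 79.1, where each meets that height, and whether that is right or left of the point:
Lambda: 3–4 at x≈25.35 (left), 5–1 at x≈53.47 (right) → 1 crossing.
Epsilon: no edge straddles that height → 0 crossings.
Alpha: no edge straddles that height → 0 crossings.
Eta: 1–2 at x≈58.38 (right), 2–3 at x≈51.49 (right) → 2 crossings.
Gamma: 1–2 at x≈76.99 (right), 3–4 at x≈63.70 (right) → 2 crossings.
Mu: no edge straddles that height → 0 crossings.
Only Lambda has an odd count, so the point is inside Lambda.

Lambda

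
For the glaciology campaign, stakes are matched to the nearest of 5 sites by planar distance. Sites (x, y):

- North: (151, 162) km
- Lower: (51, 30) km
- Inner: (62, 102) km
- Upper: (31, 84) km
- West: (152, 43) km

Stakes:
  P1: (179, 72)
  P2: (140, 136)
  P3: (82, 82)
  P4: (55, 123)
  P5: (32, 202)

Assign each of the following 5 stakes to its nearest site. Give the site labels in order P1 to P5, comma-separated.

P1 → West (d²=1570.00)
P2 → North (d²=797.00)
P3 → Inner (d²=800.00)
P4 → Inner (d²=490.00)
P5 → Inner (d²=10900.00)

West, North, Inner, Inner, Inner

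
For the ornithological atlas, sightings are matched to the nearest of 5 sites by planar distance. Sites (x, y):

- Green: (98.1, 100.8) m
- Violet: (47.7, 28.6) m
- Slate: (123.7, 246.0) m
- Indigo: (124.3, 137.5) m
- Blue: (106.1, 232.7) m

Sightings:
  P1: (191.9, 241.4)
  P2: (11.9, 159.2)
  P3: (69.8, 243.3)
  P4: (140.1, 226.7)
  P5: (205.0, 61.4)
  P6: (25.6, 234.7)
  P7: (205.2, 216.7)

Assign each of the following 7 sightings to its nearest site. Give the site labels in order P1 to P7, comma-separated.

P1 → Slate (d²=4672.40)
P2 → Green (d²=10841.00)
P3 → Blue (d²=1430.05)
P4 → Slate (d²=641.45)
P5 → Indigo (d²=12303.70)
P6 → Blue (d²=6484.25)
P7 → Slate (d²=7500.74)

Slate, Green, Blue, Slate, Indigo, Blue, Slate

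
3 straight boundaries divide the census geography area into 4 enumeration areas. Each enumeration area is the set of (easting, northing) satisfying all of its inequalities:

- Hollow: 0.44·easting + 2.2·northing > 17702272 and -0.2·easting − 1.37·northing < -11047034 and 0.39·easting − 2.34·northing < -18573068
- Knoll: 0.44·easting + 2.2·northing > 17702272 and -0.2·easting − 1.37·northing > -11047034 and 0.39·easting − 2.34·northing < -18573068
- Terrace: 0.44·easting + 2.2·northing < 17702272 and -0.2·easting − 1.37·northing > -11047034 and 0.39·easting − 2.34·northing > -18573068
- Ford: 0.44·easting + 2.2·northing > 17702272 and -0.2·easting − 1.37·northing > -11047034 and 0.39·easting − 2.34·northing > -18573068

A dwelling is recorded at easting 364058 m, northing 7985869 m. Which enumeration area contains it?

0.44·364058 + 2.2·7985869 = 17729097.320, which is > 17702272
-0.2·364058 − 1.37·7985869 = -11013452.130, which is > -11047034
0.39·364058 − 2.34·7985869 = -18544950.840, which is > -18573068
This sign pattern matches Ford.

Ford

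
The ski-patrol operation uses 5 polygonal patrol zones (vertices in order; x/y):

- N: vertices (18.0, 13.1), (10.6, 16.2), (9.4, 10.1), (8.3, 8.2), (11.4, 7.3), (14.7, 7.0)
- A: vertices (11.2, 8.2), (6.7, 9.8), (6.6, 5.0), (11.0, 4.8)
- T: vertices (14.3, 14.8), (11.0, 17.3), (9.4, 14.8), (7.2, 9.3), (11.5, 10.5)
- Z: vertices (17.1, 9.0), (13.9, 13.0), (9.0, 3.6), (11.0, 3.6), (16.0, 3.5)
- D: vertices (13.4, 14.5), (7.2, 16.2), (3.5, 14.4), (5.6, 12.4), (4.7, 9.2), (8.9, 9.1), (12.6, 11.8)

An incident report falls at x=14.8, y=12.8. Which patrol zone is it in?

N

Cast a ray rightward from (14.8, 12.8). For each polygon, the edges (by vertex number in listed order) whose endpoints lie on opposite sides of y = 12.8, where each meets that height, and whether that is right or left of the point:
N: 2–3 at x≈9.93 (left), 6–1 at x≈17.84 (right) → 1 crossing.
A: no edge straddles that height → 0 crossings.
T: 3–4 at x≈8.60 (left), 5–1 at x≈13.00 (left) → 0 crossings.
Z: 1–2 at x≈14.06 (left), 2–3 at x≈13.80 (left) → 0 crossings.
D: 3–4 at x≈5.18 (left), 7–1 at x≈12.90 (left) → 0 crossings.
Only N has an odd count, so the point is inside N.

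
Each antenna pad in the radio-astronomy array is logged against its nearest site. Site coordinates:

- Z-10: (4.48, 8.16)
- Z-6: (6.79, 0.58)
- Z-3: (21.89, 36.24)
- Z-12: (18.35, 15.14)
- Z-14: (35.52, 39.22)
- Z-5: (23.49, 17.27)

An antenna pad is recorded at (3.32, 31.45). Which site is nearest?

Squared distances to each site:
Z-10: 543.770; Z-6: 964.998; Z-3: 367.789; Z-12: 491.917; Z-14: 1097.213; Z-5: 607.901.
Minimum at Z-3.

Z-3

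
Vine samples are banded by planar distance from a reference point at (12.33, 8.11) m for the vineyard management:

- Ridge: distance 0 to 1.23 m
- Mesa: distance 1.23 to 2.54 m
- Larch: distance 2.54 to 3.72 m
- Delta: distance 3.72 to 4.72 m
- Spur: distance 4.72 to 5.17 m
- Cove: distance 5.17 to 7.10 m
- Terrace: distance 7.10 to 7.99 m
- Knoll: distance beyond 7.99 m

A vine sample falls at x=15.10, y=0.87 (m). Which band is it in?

Terrace

Distance = √((15.10−12.33)² + (0.87−8.11)²) = √(7.673 + 52.418) = 7.752 m.
7.10 ≤ 7.752 < 7.99 → Terrace.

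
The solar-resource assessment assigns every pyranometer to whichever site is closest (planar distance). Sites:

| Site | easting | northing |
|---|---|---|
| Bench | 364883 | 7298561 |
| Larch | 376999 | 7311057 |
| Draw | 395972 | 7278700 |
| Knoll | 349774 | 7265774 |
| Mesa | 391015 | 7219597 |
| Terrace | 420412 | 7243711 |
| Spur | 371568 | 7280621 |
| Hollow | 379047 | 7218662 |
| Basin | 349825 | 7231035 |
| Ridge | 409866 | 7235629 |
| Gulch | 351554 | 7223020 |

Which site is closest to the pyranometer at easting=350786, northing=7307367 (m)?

Bench

Squared distances to each site:
Bench: 276271045.000; Larch: 700737469.000; Draw: 2863571485.000; Knoll: 1731001793.000; Mesa: 9321945341.000; Terrace: 8899866212.000; Spur: 1147240040.000; Hollow: 8667261146.000; Basin: 5827497745.000; Ridge: 8636787044.000; Gulch: 7115006233.000.
Minimum at Bench.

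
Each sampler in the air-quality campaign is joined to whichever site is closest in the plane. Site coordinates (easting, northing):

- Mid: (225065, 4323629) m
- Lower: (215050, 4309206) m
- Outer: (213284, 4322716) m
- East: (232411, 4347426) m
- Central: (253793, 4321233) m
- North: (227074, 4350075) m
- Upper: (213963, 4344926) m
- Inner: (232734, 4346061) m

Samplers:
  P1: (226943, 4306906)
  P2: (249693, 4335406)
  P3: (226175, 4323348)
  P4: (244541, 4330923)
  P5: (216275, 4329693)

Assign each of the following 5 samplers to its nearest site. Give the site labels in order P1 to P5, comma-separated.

Lower, Central, Mid, Central, Outer

P1 → Lower (d²=146733449.00)
P2 → Central (d²=217683929.00)
P3 → Mid (d²=1311061.00)
P4 → Central (d²=179495604.00)
P5 → Outer (d²=57624610.00)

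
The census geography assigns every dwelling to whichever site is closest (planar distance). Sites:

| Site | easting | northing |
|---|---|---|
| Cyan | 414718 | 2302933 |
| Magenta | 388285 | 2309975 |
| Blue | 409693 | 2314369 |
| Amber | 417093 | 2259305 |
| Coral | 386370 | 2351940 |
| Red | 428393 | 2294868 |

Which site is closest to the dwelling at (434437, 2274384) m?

Red

Squared distances to each site:
Cyan: 1203884362.000; Magenta: 3396726385.000; Blue: 2211065761.000; Amber: 528190577.000; Coral: 8325369625.000; Red: 456124192.000.
Minimum at Red.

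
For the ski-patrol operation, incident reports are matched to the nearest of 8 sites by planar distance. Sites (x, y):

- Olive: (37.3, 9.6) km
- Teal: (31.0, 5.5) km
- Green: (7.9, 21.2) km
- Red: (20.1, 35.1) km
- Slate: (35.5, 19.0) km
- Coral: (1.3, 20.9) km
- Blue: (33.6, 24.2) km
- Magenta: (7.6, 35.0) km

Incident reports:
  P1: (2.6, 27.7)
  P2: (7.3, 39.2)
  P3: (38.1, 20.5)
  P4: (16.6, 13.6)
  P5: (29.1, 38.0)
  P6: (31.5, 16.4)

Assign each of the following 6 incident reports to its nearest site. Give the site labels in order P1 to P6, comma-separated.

Coral, Magenta, Slate, Green, Red, Slate

P1 → Coral (d²=47.93)
P2 → Magenta (d²=17.73)
P3 → Slate (d²=9.01)
P4 → Green (d²=133.45)
P5 → Red (d²=89.41)
P6 → Slate (d²=22.76)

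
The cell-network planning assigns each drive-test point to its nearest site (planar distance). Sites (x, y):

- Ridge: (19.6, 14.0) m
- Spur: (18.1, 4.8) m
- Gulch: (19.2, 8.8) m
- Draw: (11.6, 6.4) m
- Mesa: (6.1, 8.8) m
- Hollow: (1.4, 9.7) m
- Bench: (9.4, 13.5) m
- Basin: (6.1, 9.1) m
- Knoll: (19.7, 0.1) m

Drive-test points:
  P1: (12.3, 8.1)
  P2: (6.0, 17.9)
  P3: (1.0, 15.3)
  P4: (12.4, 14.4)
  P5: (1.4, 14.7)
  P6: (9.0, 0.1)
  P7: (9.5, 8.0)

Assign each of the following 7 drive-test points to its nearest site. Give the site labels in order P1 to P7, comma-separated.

Draw, Bench, Hollow, Bench, Hollow, Draw, Draw

P1 → Draw (d²=3.38)
P2 → Bench (d²=30.92)
P3 → Hollow (d²=31.52)
P4 → Bench (d²=9.81)
P5 → Hollow (d²=25.00)
P6 → Draw (d²=46.45)
P7 → Draw (d²=6.97)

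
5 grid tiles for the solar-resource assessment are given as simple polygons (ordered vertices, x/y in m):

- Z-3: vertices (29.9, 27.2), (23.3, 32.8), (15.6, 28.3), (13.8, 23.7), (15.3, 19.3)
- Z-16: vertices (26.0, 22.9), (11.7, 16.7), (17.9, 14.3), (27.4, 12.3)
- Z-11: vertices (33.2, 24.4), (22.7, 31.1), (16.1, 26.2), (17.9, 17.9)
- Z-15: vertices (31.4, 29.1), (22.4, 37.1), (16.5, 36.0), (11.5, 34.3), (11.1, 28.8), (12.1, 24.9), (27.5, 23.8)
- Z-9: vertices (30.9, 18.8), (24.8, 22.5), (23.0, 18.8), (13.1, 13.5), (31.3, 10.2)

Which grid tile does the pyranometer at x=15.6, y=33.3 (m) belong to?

Z-15

Cast a ray rightward from (15.6, 33.3). For each polygon, the edges (by vertex number in listed order) whose endpoints lie on opposite sides of y = 33.3, where each meets that height, and whether that is right or left of the point:
Z-3: no edge straddles that height → 0 crossings.
Z-16: no edge straddles that height → 0 crossings.
Z-11: no edge straddles that height → 0 crossings.
Z-15: 1–2 at x≈26.68 (right), 4–5 at x≈11.43 (left) → 1 crossing.
Z-9: no edge straddles that height → 0 crossings.
Only Z-15 has an odd count, so the point is inside Z-15.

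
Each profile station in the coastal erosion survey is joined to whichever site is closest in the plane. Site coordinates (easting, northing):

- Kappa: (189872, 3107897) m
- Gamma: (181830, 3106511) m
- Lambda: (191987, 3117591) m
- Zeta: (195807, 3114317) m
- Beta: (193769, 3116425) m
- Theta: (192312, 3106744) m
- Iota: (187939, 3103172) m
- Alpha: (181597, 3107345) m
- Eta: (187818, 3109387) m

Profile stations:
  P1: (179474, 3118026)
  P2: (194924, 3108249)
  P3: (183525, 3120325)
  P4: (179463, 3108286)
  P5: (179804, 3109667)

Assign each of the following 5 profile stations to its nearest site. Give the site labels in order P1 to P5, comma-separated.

P1 → Alpha (d²=118590890.00)
P2 → Theta (d²=9087569.00)
P3 → Lambda (d²=79080200.00)
P4 → Alpha (d²=5439437.00)
P5 → Alpha (d²=8606533.00)

Alpha, Theta, Lambda, Alpha, Alpha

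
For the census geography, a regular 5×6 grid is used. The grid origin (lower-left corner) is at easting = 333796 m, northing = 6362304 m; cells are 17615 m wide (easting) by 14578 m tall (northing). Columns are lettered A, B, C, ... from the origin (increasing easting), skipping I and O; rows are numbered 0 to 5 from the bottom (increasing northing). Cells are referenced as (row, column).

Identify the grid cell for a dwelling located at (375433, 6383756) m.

Column index: ⌊(375433 − 333796) / 17615⌋ = ⌊2.364⌋ = 2 → column C
Row offset from origin: ⌊(6383756 − 6362304) / 14578⌋ = ⌊1.472⌋ = 1 → row 1

(1, C)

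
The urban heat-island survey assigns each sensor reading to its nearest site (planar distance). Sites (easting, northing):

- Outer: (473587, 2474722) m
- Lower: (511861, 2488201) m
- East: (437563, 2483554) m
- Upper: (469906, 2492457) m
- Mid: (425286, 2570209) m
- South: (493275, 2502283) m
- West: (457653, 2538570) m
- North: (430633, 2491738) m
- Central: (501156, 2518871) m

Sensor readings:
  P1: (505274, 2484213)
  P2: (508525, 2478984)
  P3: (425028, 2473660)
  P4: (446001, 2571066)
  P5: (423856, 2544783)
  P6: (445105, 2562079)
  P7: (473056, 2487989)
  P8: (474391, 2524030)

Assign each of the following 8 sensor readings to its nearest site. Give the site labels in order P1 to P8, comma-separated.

Lower, Lower, East, Mid, Mid, Mid, Upper, West

P1 → Lower (d²=59292713.00)
P2 → Lower (d²=96081985.00)
P3 → East (d²=255017461.00)
P4 → Mid (d²=429845674.00)
P5 → Mid (d²=648526376.00)
P6 → Mid (d²=458889661.00)
P7 → Upper (d²=29885524.00)
P8 → West (d²=491572244.00)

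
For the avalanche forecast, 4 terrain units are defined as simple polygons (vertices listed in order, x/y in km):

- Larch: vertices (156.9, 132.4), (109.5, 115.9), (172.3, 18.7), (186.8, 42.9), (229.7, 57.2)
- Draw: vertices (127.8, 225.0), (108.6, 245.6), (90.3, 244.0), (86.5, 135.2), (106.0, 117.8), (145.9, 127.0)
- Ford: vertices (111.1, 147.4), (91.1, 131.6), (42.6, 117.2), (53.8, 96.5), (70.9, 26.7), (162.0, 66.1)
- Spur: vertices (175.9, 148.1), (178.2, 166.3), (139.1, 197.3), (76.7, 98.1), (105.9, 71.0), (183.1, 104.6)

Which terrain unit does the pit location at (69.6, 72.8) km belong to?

Ford

Cast a ray rightward from (69.6, 72.8). For each polygon, the edges (by vertex number in listed order) whose endpoints lie on opposite sides of y = 72.8, where each meets that height, and whether that is right or left of the point:
Larch: 2–3 at x≈137.35 (right), 5–1 at x≈214.60 (right) → 2 crossings.
Draw: no edge straddles that height → 0 crossings.
Ford: 4–5 at x≈59.61 (left), 6–1 at x≈157.81 (right) → 1 crossing.
Spur: 4–5 at x≈103.96 (right), 5–6 at x≈110.04 (right) → 2 crossings.
Only Ford has an odd count, so the point is inside Ford.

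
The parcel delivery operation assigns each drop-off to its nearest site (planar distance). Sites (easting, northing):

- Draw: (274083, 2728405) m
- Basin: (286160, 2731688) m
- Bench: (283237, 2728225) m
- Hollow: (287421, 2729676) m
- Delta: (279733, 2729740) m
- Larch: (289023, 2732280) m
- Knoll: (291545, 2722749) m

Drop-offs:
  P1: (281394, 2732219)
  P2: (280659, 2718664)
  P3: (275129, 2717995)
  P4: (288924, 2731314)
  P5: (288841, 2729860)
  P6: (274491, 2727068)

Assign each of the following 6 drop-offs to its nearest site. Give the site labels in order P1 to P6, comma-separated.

P1 → Delta (d²=8904362.00)
P2 → Bench (d²=98058805.00)
P3 → Draw (d²=109462216.00)
P4 → Larch (d²=942957.00)
P5 → Hollow (d²=2050256.00)
P6 → Draw (d²=1954033.00)

Delta, Bench, Draw, Larch, Hollow, Draw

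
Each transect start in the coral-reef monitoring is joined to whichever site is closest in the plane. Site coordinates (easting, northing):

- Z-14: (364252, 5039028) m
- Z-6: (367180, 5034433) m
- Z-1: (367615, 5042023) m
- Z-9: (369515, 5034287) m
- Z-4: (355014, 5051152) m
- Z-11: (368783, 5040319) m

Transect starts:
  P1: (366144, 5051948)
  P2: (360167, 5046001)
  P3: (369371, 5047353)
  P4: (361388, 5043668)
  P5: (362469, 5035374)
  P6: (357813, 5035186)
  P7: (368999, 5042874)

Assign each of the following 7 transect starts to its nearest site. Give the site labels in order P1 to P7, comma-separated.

P1 → Z-1 (d²=100669466.00)
P2 → Z-4 (d²=53086210.00)
P3 → Z-1 (d²=31492436.00)
P4 → Z-14 (d²=29732096.00)
P5 → Z-14 (d²=16530805.00)
P6 → Z-14 (d²=56221685.00)
P7 → Z-1 (d²=2639657.00)

Z-1, Z-4, Z-1, Z-14, Z-14, Z-14, Z-1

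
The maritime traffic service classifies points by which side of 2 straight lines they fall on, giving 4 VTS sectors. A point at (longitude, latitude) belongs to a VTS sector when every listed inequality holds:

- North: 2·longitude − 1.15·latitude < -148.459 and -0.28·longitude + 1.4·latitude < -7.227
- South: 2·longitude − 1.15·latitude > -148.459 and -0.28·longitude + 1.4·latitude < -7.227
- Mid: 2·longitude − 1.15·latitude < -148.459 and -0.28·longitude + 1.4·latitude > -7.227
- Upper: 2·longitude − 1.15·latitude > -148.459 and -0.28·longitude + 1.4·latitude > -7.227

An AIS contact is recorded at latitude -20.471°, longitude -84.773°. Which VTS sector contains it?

Upper

2·-84.773 − 1.15·-20.471 = -146.004, which is > -148.459
-0.28·-84.773 + 1.4·-20.471 = -4.923, which is > -7.227
This sign pattern matches Upper.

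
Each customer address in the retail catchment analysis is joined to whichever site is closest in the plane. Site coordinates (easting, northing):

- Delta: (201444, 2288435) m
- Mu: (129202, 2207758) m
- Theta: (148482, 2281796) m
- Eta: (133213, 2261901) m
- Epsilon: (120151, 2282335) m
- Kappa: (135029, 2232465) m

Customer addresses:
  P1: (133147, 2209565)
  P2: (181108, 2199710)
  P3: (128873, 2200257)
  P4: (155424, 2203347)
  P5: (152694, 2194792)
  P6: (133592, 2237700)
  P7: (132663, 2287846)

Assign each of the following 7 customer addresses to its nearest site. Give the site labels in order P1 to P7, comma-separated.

P1 → Mu (d²=18828274.00)
P2 → Mu (d²=2759003140.00)
P3 → Mu (d²=56373242.00)
P4 → Mu (d²=707050205.00)
P5 → Mu (d²=719991220.00)
P6 → Kappa (d²=29470194.00)
P7 → Epsilon (d²=186921265.00)

Mu, Mu, Mu, Mu, Mu, Kappa, Epsilon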